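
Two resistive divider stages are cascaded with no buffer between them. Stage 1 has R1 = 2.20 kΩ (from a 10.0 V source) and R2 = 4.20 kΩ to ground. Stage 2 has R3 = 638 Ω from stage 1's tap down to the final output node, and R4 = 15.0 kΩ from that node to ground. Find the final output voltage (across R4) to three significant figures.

Stage 2 presents R3+R4 = 15640 Ω as a load on stage 1's tap.
Stage 1's lower leg becomes R2‖(R3+R4) = 3311 Ω, so V_mid = 10.0 × 3311/5511 = 6.008 V.
Stage 2 is itself unloaded: V_out = V_mid × R4/(R3+R4) = 6.008 × 15000/15640 = 5.76 V.

V_out ≈ 5.76 V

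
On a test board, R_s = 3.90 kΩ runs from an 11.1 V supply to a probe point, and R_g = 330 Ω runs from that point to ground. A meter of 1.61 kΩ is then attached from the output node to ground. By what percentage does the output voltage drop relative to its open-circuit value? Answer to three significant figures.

The divider's output (Thévenin) resistance is R_s‖R_g = 304.3 Ω.
Fractional drop under load = R_th/(R_th + R_L) = 304.3 / (304.3 + 1610) = 0.1589.
So the output falls by 15.9 %.

15.9 %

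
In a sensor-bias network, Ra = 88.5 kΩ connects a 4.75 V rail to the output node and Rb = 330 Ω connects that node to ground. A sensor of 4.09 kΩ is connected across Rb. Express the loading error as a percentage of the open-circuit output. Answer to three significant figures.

The divider's output (Thévenin) resistance is Ra‖Rb = 328.8 Ω.
Fractional drop under load = R_th/(R_th + R_L) = 328.8 / (328.8 + 4090) = 0.07440.
So the output falls by 7.44 %.

7.44 %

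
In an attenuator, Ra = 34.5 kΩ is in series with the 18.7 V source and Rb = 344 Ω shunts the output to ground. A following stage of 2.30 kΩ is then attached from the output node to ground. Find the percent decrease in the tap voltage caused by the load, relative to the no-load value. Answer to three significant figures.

12.9 %

Unloaded V = 18.7 × 344/34840 = 0.18462 V.
Loaded: Rb‖R_L = 299.2 Ω, giving V = 18.7 × 299.2/34800 = 0.16080 V.
Drop = (0.18462 − 0.16080) / 0.18462 = 12.9 %.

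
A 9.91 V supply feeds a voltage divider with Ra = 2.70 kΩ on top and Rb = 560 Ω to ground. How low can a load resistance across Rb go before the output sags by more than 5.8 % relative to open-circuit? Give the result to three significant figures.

Output resistance R_th = Ra‖Rb = (2700 × 560)/3260 = 463.8 Ω.
The fractional drop is R_th/(R_th + R_L); requiring this ≤ 0.0580 gives R_L ≥ R_th(1/0.0580 − 1) = 463.8 × 16.24 = 7.53 kΩ.

R_L(min) ≈ 7.53 kΩ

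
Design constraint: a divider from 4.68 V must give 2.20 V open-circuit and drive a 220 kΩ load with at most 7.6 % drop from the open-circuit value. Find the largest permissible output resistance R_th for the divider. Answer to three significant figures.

R_th ≤ 18.1 kΩ

Loading drop = R_th/(R_th + R_L) ≤ 0.0760, so R_th ≤ R_L · ε/(1−ε) = 220 kΩ × 0.0760/0.9240 = 18.1 kΩ.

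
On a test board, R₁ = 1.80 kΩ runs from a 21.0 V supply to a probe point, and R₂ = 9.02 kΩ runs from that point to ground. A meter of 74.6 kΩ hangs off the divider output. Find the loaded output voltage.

The load sits in parallel with R₂: R₂‖R_L = (9.02 × 74.6) / (9.02 + 74.6) = 8.047 kΩ.
V_out = 21.0 × 8.047 / (1.80 + 8.047) = 21.0 × 8.047/9.847 = 17.2 V.

V_out ≈ 17.2 V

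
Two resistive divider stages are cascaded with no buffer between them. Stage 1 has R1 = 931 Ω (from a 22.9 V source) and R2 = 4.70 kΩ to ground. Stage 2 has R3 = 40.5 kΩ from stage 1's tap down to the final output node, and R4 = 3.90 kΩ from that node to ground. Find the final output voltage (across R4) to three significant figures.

Stage 2 presents R3+R4 = 44400 Ω as a load on stage 1's tap.
Stage 1's lower leg becomes R2‖(R3+R4) = 4250 Ω, so V_mid = 22.9 × 4250/5181 = 18.79 V.
Stage 2 is itself unloaded: V_out = V_mid × R4/(R3+R4) = 18.79 × 3900/44400 = 1.65 V.

V_out ≈ 1.65 V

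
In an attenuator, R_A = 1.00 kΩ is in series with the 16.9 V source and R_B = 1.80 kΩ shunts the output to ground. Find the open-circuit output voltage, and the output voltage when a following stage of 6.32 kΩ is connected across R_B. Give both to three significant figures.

Open-circuit: V = 16.9 × 1.80/(1.00 + 1.80) = 10.9 V.
With the load, R_B becomes R_B‖R_L = 1.401 kΩ, so V = 16.9 × 1.401/2.401 = 9.86 V.

Unloaded: 10.9 V; loaded: 9.86 V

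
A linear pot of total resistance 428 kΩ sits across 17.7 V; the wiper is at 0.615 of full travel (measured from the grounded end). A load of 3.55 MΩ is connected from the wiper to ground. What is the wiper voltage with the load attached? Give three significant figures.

V ≈ 10.6 V

The wiper splits the pot into (1−α)R = 164.8 kΩ above and αR = 263.2 kΩ below.
Lower section ‖ load = 245.1 kΩ.
V_wiper = 17.7 × 245.1/(164.8 + 245.1) = 10.6 V.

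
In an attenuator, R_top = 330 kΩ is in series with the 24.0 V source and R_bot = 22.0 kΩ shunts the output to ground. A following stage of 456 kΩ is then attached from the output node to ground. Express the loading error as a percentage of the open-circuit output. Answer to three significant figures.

4.33 %

The divider's output (Thévenin) resistance is R_top‖R_bot = 20.62 kΩ.
Fractional drop under load = R_th/(R_th + R_L) = 20.62 / (20.62 + 456) = 0.04327.
So the output falls by 4.33 %.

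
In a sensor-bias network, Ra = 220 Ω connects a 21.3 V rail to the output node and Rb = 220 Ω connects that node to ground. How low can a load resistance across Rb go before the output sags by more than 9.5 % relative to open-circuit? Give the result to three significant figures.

Output resistance R_th = Ra‖Rb = (220 × 220)/440.0 = 110.0 Ω.
The fractional drop is R_th/(R_th + R_L); requiring this ≤ 0.0950 gives R_L ≥ R_th(1/0.0950 − 1) = 110.0 × 9.526 = 1.05 kΩ.

R_L(min) ≈ 1.05 kΩ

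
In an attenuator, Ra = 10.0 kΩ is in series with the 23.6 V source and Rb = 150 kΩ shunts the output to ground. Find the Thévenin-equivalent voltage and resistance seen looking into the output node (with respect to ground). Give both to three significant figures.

V_th is the open-circuit tap voltage: 23.6 × 150/(10.0 + 150) = 22.1 V.
With the supply zeroed, Ra and Rb appear in parallel from the tap: R_th = Ra‖Rb = (10.0 × 150)/160.0 = 9.38 kΩ.

V_th = 22.1 V, R_th = 9.38 kΩ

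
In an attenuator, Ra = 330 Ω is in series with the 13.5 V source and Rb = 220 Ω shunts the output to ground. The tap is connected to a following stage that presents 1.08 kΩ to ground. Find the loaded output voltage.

V_out ≈ 4.81 V

The load sits in parallel with Rb: Rb‖R_L = (220 × 1080) / (220 + 1080) = 182.8 Ω.
V_out = 13.5 × 182.8 / (330 + 182.8) = 13.5 × 182.8/512.8 = 4.81 V.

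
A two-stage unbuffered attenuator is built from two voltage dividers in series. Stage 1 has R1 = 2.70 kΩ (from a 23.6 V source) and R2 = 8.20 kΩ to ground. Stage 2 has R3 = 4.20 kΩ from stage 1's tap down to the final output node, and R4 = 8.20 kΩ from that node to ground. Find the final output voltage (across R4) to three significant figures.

V_out ≈ 10.1 V

Stage 2 presents R3+R4 = 12.40 kΩ as a load on stage 1's tap.
Stage 1's lower leg becomes R2‖(R3+R4) = 4.936 kΩ, so V_mid = 23.6 × 4.936/7.636 = 15.26 V.
Stage 2 is itself unloaded: V_out = V_mid × R4/(R3+R4) = 15.26 × 8.20/12.40 = 10.1 V.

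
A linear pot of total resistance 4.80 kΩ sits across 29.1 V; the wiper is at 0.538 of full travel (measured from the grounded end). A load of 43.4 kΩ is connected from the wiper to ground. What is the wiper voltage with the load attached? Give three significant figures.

V ≈ 15.2 V

The wiper splits the pot into (1−α)R = 2.218 kΩ above and αR = 2.582 kΩ below.
Lower section ‖ load = 2.437 kΩ.
V_wiper = 29.1 × 2.437/(2.218 + 2.437) = 15.2 V.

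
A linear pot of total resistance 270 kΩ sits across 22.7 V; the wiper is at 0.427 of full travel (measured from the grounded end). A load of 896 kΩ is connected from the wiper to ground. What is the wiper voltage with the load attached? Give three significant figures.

The wiper splits the pot into (1−α)R = 154.7 kΩ above and αR = 115.3 kΩ below.
Lower section ‖ load = 102.1 kΩ.
V_wiper = 22.7 × 102.1/(154.7 + 102.1) = 9.03 V.

V ≈ 9.03 V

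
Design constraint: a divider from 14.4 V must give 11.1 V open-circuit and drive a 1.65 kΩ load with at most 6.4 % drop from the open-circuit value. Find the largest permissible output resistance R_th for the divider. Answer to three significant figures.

R_th ≤ 113 Ω

Loading drop = R_th/(R_th + R_L) ≤ 0.0640, so R_th ≤ R_L · ε/(1−ε) = 1.65 kΩ × 0.0640/0.9360 = 113 Ω.
(Any R1, R2 with R2/(R1+R2) = 0.771 and R1‖R2 ≤ 113 Ω will meet the spec.)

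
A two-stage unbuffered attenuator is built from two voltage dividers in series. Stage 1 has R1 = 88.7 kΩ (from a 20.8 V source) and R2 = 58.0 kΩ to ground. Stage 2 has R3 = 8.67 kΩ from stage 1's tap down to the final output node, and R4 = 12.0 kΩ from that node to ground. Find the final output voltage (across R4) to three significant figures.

Stage 2 presents R3+R4 = 20.67 kΩ as a load on stage 1's tap.
Stage 1's lower leg becomes R2‖(R3+R4) = 15.24 kΩ, so V_mid = 20.8 × 15.24/103.9 = 3.050 V.
Stage 2 is itself unloaded: V_out = V_mid × R4/(R3+R4) = 3.050 × 12.0/20.67 = 1.77 V.

V_out ≈ 1.77 V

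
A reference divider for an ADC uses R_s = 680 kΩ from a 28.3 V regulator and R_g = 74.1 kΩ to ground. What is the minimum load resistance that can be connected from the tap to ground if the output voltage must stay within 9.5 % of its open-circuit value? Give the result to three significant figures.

Output resistance R_th = R_s‖R_g = (680 × 74.1)/754.1 = 66.82 kΩ.
The fractional drop is R_th/(R_th + R_L); requiring this ≤ 0.0950 gives R_L ≥ R_th(1/0.0950 − 1) = 66.82 × 9.526 = 637 kΩ.

R_L(min) ≈ 637 kΩ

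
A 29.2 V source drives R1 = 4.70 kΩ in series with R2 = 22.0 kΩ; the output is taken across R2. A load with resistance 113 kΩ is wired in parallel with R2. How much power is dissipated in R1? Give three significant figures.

P ≈ 7.50 mW

Total resistance from the source is R1 + (R2‖R_L) = 23.11 kΩ, so I = 29.2/23.11 kΩ = 1.263 mA.
P = I²·R1 = (1.263 mA)² × 4.70 kΩ = 7.50 mW.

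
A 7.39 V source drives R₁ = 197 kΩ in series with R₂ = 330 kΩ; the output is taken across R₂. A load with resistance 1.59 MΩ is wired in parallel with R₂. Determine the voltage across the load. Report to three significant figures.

The load sits in parallel with R₂: R₂‖R_L = (330 × 1590) / (330 + 1590) = 273.3 kΩ.
V_out = 7.39 × 273.3 / (197 + 273.3) = 7.39 × 273.3/470.3 = 4.29 V.
(Unloaded it would have been 4.63 V.)

V_out ≈ 4.29 V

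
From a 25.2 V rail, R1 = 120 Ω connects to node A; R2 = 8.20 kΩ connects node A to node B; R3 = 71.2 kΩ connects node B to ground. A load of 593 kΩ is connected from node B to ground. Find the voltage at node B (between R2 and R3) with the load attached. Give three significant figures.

V ≈ 22.3 V

At node B, R3 is in parallel with the load: R3‖R_L = 63570 Ω.
Below node A the resistance is R2 + (R3‖R_L) = 71770 Ω, so V_A = 25.2 × 71770/71890 = 25.16 V.
Then V_B = V_A × (R3‖R_L)/(R2 + R3‖R_L) = 25.16 × 63570/71770 = 22.3 V.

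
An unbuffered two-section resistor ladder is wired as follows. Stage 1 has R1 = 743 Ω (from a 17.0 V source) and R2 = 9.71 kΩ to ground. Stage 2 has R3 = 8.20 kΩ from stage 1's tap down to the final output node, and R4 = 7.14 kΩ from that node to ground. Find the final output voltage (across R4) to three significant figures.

Stage 2 presents R3+R4 = 15340 Ω as a load on stage 1's tap.
Stage 1's lower leg becomes R2‖(R3+R4) = 5946 Ω, so V_mid = 17.0 × 5946/6689 = 15.11 V.
Stage 2 is itself unloaded: V_out = V_mid × R4/(R3+R4) = 15.11 × 7140/15340 = 7.03 V.

V_out ≈ 7.03 V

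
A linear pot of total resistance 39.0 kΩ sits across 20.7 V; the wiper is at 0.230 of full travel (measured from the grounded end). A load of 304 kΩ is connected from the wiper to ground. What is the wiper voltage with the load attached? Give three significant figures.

The wiper splits the pot into (1−α)R = 30.03 kΩ above and αR = 8.970 kΩ below.
Lower section ‖ load = 8.713 kΩ.
V_wiper = 20.7 × 8.713/(30.03 + 8.713) = 4.66 V.

V ≈ 4.66 V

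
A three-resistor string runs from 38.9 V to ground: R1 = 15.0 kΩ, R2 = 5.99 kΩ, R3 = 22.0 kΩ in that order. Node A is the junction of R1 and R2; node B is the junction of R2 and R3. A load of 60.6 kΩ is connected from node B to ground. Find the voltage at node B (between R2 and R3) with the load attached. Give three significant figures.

At node B, R3 is in parallel with the load: R3‖R_L = 16.14 kΩ.
Below node A the resistance is R2 + (R3‖R_L) = 22.13 kΩ, so V_A = 38.9 × 22.13/37.13 = 23.19 V.
Then V_B = V_A × (R3‖R_L)/(R2 + R3‖R_L) = 23.19 × 16.14/22.13 = 16.9 V.

V ≈ 16.9 V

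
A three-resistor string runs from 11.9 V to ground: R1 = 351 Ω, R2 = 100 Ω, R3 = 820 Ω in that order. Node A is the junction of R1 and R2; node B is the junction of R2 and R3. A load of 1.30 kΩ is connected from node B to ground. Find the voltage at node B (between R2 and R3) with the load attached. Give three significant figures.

V ≈ 6.27 V

At node B, R3 is in parallel with the load: R3‖R_L = 502.8 Ω.
Below node A the resistance is R2 + (R3‖R_L) = 602.8 Ω, so V_A = 11.9 × 602.8/953.8 = 7.521 V.
Then V_B = V_A × (R3‖R_L)/(R2 + R3‖R_L) = 7.521 × 502.8/602.8 = 6.27 V.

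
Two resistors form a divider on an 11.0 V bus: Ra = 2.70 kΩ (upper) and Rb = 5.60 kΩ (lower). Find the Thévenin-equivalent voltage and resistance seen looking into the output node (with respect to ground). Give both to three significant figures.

V_th = 7.42 V, R_th = 1.82 kΩ

V_th is the open-circuit tap voltage: 11.0 × 5.60/(2.70 + 5.60) = 7.42 V.
With the supply zeroed, Ra and Rb appear in parallel from the tap: R_th = Ra‖Rb = (2.70 × 5.60)/8.300 = 1.82 kΩ.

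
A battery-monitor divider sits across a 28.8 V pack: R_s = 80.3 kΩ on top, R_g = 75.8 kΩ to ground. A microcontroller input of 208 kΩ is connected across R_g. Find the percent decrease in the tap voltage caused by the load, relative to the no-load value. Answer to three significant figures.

15.8 %

The divider's output (Thévenin) resistance is R_s‖R_g = 38.99 kΩ.
Fractional drop under load = R_th/(R_th + R_L) = 38.99 / (38.99 + 208) = 0.1579.
So the output falls by 15.8 %.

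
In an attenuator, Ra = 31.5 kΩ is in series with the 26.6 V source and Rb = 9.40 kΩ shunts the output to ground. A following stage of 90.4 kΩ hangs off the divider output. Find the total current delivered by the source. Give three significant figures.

Rb‖R_L = 8.515 kΩ, so the source sees Ra + Rb‖R_L = 40.01 kΩ.
I = 26.6 V / 40.01 kΩ = 0.665 mA.

I ≈ 0.665 mA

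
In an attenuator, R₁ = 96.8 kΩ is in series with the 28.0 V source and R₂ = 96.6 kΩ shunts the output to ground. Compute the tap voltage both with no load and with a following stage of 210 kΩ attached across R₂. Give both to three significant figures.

Open-circuit: V = 28.0 × 96.6/(96.8 + 96.6) = 14.0 V.
With the load, R₂ becomes R₂‖R_L = 66.16 kΩ, so V = 28.0 × 66.16/163.0 = 11.4 V.

Unloaded: 14.0 V; loaded: 11.4 V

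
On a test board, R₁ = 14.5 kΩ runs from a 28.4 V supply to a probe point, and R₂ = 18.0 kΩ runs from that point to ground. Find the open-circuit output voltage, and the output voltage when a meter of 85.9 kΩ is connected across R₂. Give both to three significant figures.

Open-circuit: V = 28.4 × 18.0/(14.5 + 18.0) = 15.7 V.
With the load, R₂ becomes R₂‖R_L = 14.88 kΩ, so V = 28.4 × 14.88/29.38 = 14.4 V.

Unloaded: 15.7 V; loaded: 14.4 V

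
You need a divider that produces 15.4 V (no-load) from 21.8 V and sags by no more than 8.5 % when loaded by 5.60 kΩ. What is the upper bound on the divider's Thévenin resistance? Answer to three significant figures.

R_th ≤ 520 Ω

Loading drop = R_th/(R_th + R_L) ≤ 0.0850, so R_th ≤ R_L · ε/(1−ε) = 5.60 kΩ × 0.0850/0.9150 = 520 Ω.
(Any R1, R2 with R2/(R1+R2) = 0.706 and R1‖R2 ≤ 520 Ω will meet the spec.)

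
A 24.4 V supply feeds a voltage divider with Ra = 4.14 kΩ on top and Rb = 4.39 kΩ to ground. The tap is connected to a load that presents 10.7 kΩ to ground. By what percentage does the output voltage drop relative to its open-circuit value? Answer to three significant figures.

The divider's output (Thévenin) resistance is Ra‖Rb = 2.131 kΩ.
Fractional drop under load = R_th/(R_th + R_L) = 2.131 / (2.131 + 10.7) = 0.1661.
So the output falls by 16.6 %.

16.6 %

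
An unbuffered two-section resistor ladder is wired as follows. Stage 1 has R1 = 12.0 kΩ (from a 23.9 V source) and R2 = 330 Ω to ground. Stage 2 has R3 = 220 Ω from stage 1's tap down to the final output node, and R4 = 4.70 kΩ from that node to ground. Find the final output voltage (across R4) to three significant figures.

Stage 2 presents R3+R4 = 4920 Ω as a load on stage 1's tap.
Stage 1's lower leg becomes R2‖(R3+R4) = 309.3 Ω, so V_mid = 23.9 × 309.3/12310 = 0.6005 V.
Stage 2 is itself unloaded: V_out = V_mid × R4/(R3+R4) = 0.6005 × 4700/4920 = 0.574 V.

V_out ≈ 0.574 V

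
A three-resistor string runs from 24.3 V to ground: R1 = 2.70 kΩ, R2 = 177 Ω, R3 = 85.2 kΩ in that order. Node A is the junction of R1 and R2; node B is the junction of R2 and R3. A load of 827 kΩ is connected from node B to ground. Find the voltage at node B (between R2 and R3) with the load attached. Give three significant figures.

At node B, R3 is in parallel with the load: R3‖R_L = 77240 Ω.
Below node A the resistance is R2 + (R3‖R_L) = 77420 Ω, so V_A = 24.3 × 77420/80120 = 23.48 V.
Then V_B = V_A × (R3‖R_L)/(R2 + R3‖R_L) = 23.48 × 77240/77420 = 23.4 V.

V ≈ 23.4 V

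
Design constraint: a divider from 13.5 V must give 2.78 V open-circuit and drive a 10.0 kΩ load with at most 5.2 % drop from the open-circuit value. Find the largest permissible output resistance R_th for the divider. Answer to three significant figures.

Loading drop = R_th/(R_th + R_L) ≤ 0.0520, so R_th ≤ R_L · ε/(1−ε) = 10.0 kΩ × 0.0520/0.9480 = 549 Ω.

R_th ≤ 549 Ω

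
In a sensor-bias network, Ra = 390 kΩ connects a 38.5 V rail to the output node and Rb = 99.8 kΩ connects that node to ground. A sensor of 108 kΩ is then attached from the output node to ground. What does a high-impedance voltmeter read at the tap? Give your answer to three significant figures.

The load sits in parallel with Rb: Rb‖R_L = (99.8 × 108) / (99.8 + 108) = 51.87 kΩ.
V_out = 38.5 × 51.87 / (390 + 51.87) = 38.5 × 51.87/441.9 = 4.52 V.

V_out ≈ 4.52 V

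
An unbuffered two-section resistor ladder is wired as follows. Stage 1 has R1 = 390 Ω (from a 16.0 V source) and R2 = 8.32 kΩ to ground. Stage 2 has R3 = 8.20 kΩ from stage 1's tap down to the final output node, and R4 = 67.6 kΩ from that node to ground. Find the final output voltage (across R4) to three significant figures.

V_out ≈ 13.6 V

Stage 2 presents R3+R4 = 75800 Ω as a load on stage 1's tap.
Stage 1's lower leg becomes R2‖(R3+R4) = 7497 Ω, so V_mid = 16.0 × 7497/7887 = 15.21 V.
Stage 2 is itself unloaded: V_out = V_mid × R4/(R3+R4) = 15.21 × 67600/75800 = 13.6 V.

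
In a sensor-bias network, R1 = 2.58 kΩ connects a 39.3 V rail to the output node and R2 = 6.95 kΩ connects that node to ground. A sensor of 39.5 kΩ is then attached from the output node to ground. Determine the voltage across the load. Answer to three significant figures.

V_out ≈ 27.4 V

The load sits in parallel with R2: R2‖R_L = (6.95 × 39.5) / (6.95 + 39.5) = 5.910 kΩ.
V_out = 39.3 × 5.910 / (2.58 + 5.910) = 39.3 × 5.910/8.490 = 27.4 V.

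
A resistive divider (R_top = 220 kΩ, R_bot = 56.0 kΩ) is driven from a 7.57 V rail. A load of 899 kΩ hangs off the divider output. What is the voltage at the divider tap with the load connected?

The load sits in parallel with R_bot: R_bot‖R_L = (56.0 × 899) / (56.0 + 899) = 52.72 kΩ.
V_out = 7.57 × 52.72 / (220 + 52.72) = 7.57 × 52.72/272.7 = 1.46 V.

V_out ≈ 1.46 V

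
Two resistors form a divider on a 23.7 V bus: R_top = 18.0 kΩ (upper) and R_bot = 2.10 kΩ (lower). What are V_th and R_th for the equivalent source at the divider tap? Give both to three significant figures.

V_th is the open-circuit tap voltage: 23.7 × 2.10/(18.0 + 2.10) = 2.48 V.
With the supply zeroed, R_top and R_bot appear in parallel from the tap: R_th = R_top‖R_bot = (18.0 × 2.10)/20.10 = 1.88 kΩ.

V_th = 2.48 V, R_th = 1.88 kΩ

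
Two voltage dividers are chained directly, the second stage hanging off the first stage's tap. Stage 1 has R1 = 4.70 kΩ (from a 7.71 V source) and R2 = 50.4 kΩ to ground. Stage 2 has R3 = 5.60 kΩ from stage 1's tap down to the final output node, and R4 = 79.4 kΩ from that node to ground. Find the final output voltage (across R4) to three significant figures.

Stage 2 presents R3+R4 = 85.00 kΩ as a load on stage 1's tap.
Stage 1's lower leg becomes R2‖(R3+R4) = 31.64 kΩ, so V_mid = 7.71 × 31.64/36.34 = 6.713 V.
Stage 2 is itself unloaded: V_out = V_mid × R4/(R3+R4) = 6.713 × 79.4/85.00 = 6.27 V.

V_out ≈ 6.27 V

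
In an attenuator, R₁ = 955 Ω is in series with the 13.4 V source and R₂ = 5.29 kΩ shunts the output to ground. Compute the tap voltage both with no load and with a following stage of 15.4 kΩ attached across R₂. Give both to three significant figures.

Open-circuit: V = 13.4 × 5290/(955 + 5290) = 11.4 V.
With the load, R₂ becomes R₂‖R_L = 3937 Ω, so V = 13.4 × 3937/4892 = 10.8 V.

Unloaded: 11.4 V; loaded: 10.8 V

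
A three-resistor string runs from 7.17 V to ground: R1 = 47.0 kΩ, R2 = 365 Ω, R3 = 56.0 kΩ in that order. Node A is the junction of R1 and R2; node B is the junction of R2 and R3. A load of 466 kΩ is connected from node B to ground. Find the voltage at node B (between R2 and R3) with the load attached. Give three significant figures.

At node B, R3 is in parallel with the load: R3‖R_L = 49990 Ω.
Below node A the resistance is R2 + (R3‖R_L) = 50360 Ω, so V_A = 7.17 × 50360/97360 = 3.709 V.
Then V_B = V_A × (R3‖R_L)/(R2 + R3‖R_L) = 3.709 × 49990/50360 = 3.68 V.

V ≈ 3.68 V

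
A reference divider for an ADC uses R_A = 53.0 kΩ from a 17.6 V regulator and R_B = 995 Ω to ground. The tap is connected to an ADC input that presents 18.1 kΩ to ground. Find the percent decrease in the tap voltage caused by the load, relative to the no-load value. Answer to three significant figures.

The divider's output (Thévenin) resistance is R_A‖R_B = 976.7 Ω.
Fractional drop under load = R_th/(R_th + R_L) = 976.7 / (976.7 + 18100) = 0.05120.
So the output falls by 5.12 %.

5.12 %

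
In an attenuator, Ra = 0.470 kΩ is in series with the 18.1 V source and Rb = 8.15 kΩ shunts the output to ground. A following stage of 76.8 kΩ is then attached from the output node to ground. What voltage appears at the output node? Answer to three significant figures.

The load sits in parallel with Rb: Rb‖R_L = (8150 × 76800) / (8150 + 76800) = 7368 Ω.
V_out = 18.1 × 7368 / (470 + 7368) = 18.1 × 7368/7838 = 17.0 V.

V_out ≈ 17.0 V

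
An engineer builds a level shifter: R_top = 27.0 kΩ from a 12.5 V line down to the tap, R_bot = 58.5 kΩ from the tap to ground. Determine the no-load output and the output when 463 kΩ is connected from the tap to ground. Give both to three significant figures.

Unloaded: 8.55 V; loaded: 8.22 V

Open-circuit: V = 12.5 × 58.5/(27.0 + 58.5) = 8.55 V.
With the load, R_bot becomes R_bot‖R_L = 51.94 kΩ, so V = 12.5 × 51.94/78.94 = 8.22 V.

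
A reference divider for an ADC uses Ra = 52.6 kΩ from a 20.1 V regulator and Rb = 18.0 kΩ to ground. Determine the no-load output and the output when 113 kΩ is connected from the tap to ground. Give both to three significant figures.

Open-circuit: V = 20.1 × 18.0/(52.6 + 18.0) = 5.12 V.
With the load, Rb becomes Rb‖R_L = 15.53 kΩ, so V = 20.1 × 15.53/68.13 = 4.58 V.

Unloaded: 5.12 V; loaded: 4.58 V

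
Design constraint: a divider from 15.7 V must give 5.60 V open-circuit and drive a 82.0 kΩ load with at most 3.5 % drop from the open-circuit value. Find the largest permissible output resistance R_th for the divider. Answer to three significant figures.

R_th ≤ 2.97 kΩ

Loading drop = R_th/(R_th + R_L) ≤ 0.0350, so R_th ≤ R_L · ε/(1−ε) = 82.0 kΩ × 0.0350/0.9650 = 2.97 kΩ.
(Any R1, R2 with R2/(R1+R2) = 0.357 and R1‖R2 ≤ 2.97 kΩ will meet the spec.)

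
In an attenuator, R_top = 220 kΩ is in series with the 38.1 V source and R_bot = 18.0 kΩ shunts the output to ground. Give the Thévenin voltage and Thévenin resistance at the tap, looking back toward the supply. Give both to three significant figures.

V_th is the open-circuit tap voltage: 38.1 × 18.0/(220 + 18.0) = 2.88 V.
With the supply zeroed, R_top and R_bot appear in parallel from the tap: R_th = R_top‖R_bot = (220 × 18.0)/238.0 = 16.6 kΩ.

V_th = 2.88 V, R_th = 16.6 kΩ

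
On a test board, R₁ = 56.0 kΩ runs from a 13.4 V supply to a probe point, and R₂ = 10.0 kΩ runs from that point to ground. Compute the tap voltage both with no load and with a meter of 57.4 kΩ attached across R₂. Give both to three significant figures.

Unloaded: 2.03 V; loaded: 1.77 V

Open-circuit: V = 13.4 × 10.0/(56.0 + 10.0) = 2.03 V.
With the load, R₂ becomes R₂‖R_L = 8.516 kΩ, so V = 13.4 × 8.516/64.52 = 1.77 V.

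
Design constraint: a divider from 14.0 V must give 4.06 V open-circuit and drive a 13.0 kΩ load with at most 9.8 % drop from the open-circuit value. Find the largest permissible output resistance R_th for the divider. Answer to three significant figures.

R_th ≤ 1.41 kΩ

Loading drop = R_th/(R_th + R_L) ≤ 0.0980, so R_th ≤ R_L · ε/(1−ε) = 13.0 kΩ × 0.0980/0.9020 = 1.41 kΩ.
(Any R1, R2 with R2/(R1+R2) = 0.290 and R1‖R2 ≤ 1.41 kΩ will meet the spec.)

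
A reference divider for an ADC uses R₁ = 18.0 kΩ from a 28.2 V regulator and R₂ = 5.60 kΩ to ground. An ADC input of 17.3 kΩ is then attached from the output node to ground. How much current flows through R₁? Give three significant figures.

R₂‖R_L = 4.231 kΩ, so the source sees R₁ + R₂‖R_L = 22.23 kΩ.
I = 28.2 V / 22.23 kΩ = 1.27 mA.

I ≈ 1.27 mA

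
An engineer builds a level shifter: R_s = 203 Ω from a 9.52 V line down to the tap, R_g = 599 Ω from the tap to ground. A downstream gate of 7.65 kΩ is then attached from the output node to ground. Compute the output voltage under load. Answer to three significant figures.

V_out ≈ 6.97 V

The load sits in parallel with R_g: R_g‖R_L = (599 × 7650) / (599 + 7650) = 555.5 Ω.
V_out = 9.52 × 555.5 / (203 + 555.5) = 9.52 × 555.5/758.5 = 6.97 V.
(Unloaded it would have been 7.11 V.)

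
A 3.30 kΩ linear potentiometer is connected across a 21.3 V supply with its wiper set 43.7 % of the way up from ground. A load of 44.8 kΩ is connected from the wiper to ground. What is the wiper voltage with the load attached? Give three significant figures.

V ≈ 9.14 V

The wiper splits the pot into (1−α)R = 1.858 kΩ above and αR = 1.442 kΩ below.
Lower section ‖ load = 1.397 kΩ.
V_wiper = 21.3 × 1.397/(1.858 + 1.397) = 9.14 V.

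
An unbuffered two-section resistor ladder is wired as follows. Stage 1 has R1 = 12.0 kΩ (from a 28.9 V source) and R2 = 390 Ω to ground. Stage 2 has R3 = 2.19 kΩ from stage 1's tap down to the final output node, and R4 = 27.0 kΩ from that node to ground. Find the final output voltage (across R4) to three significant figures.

Stage 2 presents R3+R4 = 29190 Ω as a load on stage 1's tap.
Stage 1's lower leg becomes R2‖(R3+R4) = 384.9 Ω, so V_mid = 28.9 × 384.9/12380 = 0.8981 V.
Stage 2 is itself unloaded: V_out = V_mid × R4/(R3+R4) = 0.8981 × 27000/29190 = 0.831 V.

V_out ≈ 0.831 V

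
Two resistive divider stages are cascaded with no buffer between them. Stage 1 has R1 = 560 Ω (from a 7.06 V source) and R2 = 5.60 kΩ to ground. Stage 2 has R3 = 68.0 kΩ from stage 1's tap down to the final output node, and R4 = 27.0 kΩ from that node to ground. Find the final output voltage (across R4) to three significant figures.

V_out ≈ 1.81 V

Stage 2 presents R3+R4 = 95000 Ω as a load on stage 1's tap.
Stage 1's lower leg becomes R2‖(R3+R4) = 5288 Ω, so V_mid = 7.06 × 5288/5848 = 6.384 V.
Stage 2 is itself unloaded: V_out = V_mid × R4/(R3+R4) = 6.384 × 27000/95000 = 1.81 V.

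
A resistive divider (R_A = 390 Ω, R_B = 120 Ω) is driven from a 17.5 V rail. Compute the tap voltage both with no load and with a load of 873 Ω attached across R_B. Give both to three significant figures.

Open-circuit: V = 17.5 × 120/(390 + 120) = 4.12 V.
With the load, R_B becomes R_B‖R_L = 105.5 Ω, so V = 17.5 × 105.5/495.5 = 3.73 V.

Unloaded: 4.12 V; loaded: 3.73 V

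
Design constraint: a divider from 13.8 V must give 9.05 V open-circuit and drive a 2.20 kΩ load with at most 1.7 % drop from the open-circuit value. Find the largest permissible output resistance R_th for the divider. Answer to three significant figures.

Loading drop = R_th/(R_th + R_L) ≤ 0.0170, so R_th ≤ R_L · ε/(1−ε) = 2.20 kΩ × 0.0170/0.9830 = 38.0 Ω.

R_th ≤ 38.0 Ω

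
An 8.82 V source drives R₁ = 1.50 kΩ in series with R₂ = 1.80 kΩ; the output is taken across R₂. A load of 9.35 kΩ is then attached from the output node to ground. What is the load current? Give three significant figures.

R₂‖R_L = 1.509 kΩ; V_out = 8.82 × 1.509/3.009 = 4.424 V.
I_L = V_out / R_L = 4.424 / 9.35 kΩ = 0.473 mA.

I_L ≈ 0.473 mA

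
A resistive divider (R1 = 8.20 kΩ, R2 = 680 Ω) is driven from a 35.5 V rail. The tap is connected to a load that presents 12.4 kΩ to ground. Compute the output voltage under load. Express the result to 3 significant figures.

The load sits in parallel with R2: R2‖R_L = (680 × 12400) / (680 + 12400) = 644.6 Ω.
V_out = 35.5 × 644.6 / (8200 + 644.6) = 35.5 × 644.6/8845 = 2.59 V.

V_out ≈ 2.59 V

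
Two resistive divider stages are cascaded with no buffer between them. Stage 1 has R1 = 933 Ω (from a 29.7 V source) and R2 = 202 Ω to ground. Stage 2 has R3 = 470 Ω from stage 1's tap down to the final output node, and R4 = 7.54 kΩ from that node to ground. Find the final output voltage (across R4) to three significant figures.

Stage 2 presents R3+R4 = 8010 Ω as a load on stage 1's tap.
Stage 1's lower leg becomes R2‖(R3+R4) = 197.0 Ω, so V_mid = 29.7 × 197.0/1130 = 5.178 V.
Stage 2 is itself unloaded: V_out = V_mid × R4/(R3+R4) = 5.178 × 7540/8010 = 4.87 V.

V_out ≈ 4.87 V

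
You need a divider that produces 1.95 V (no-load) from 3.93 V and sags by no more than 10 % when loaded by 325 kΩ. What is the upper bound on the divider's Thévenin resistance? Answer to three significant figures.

Loading drop = R_th/(R_th + R_L) ≤ 0.100, so R_th ≤ R_L · ε/(1−ε) = 325 kΩ × 0.100/0.9000 = 36.1 kΩ.
(Any R1, R2 with R2/(R1+R2) = 0.496 and R1‖R2 ≤ 36.1 kΩ will meet the spec.)

R_th ≤ 36.1 kΩ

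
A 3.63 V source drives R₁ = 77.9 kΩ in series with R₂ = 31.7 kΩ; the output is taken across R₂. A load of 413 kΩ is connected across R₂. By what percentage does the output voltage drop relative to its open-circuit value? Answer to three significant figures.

5.17 %

The divider's output (Thévenin) resistance is R₁‖R₂ = 22.53 kΩ.
Fractional drop under load = R_th/(R_th + R_L) = 22.53 / (22.53 + 413) = 0.05173.
So the output falls by 5.17 %.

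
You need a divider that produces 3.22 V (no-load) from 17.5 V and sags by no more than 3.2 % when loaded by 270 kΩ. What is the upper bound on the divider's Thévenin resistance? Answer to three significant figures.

Loading drop = R_th/(R_th + R_L) ≤ 0.0320, so R_th ≤ R_L · ε/(1−ε) = 270 kΩ × 0.0320/0.9680 = 8.93 kΩ.
(Any R1, R2 with R2/(R1+R2) = 0.184 and R1‖R2 ≤ 8.93 kΩ will meet the spec.)

R_th ≤ 8.93 kΩ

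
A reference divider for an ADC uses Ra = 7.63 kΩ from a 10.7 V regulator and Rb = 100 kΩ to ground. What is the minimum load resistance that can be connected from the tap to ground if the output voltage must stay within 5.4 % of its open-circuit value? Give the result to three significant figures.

Output resistance R_th = Ra‖Rb = (7.63 × 100)/107.6 = 7.089 kΩ.
The fractional drop is R_th/(R_th + R_L); requiring this ≤ 0.0540 gives R_L ≥ R_th(1/0.0540 − 1) = 7.089 × 17.52 = 124 kΩ.

R_L(min) ≈ 124 kΩ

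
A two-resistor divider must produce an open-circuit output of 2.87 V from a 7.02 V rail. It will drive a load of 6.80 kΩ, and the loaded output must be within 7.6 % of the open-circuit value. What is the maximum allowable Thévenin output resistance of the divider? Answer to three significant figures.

Loading drop = R_th/(R_th + R_L) ≤ 0.0760, so R_th ≤ R_L · ε/(1−ε) = 6.80 kΩ × 0.0760/0.9240 = 559 Ω.
(Any R1, R2 with R2/(R1+R2) = 0.409 and R1‖R2 ≤ 559 Ω will meet the spec.)

R_th ≤ 559 Ω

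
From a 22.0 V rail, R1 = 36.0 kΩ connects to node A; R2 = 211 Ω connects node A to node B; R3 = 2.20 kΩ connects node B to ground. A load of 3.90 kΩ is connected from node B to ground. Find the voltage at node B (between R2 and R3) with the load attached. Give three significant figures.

V ≈ 0.823 V

At node B, R3 is in parallel with the load: R3‖R_L = 1407 Ω.
Below node A the resistance is R2 + (R3‖R_L) = 1618 Ω, so V_A = 22.0 × 1618/37620 = 0.9460 V.
Then V_B = V_A × (R3‖R_L)/(R2 + R3‖R_L) = 0.9460 × 1407/1618 = 0.823 V.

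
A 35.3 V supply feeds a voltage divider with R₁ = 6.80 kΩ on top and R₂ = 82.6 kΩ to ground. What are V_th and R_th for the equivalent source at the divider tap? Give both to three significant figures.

V_th is the open-circuit tap voltage: 35.3 × 82.6/(6.80 + 82.6) = 32.6 V.
With the supply zeroed, R₁ and R₂ appear in parallel from the tap: R_th = R₁‖R₂ = (6.80 × 82.6)/89.40 = 6.28 kΩ.

V_th = 32.6 V, R_th = 6.28 kΩ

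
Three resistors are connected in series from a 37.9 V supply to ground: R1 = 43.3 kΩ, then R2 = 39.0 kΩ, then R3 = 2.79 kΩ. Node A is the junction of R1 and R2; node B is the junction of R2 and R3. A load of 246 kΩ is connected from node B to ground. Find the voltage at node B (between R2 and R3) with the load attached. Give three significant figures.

At node B, R3 is in parallel with the load: R3‖R_L = 2.759 kΩ.
Below node A the resistance is R2 + (R3‖R_L) = 41.76 kΩ, so V_A = 37.9 × 41.76/85.06 = 18.61 V.
Then V_B = V_A × (R3‖R_L)/(R2 + R3‖R_L) = 18.61 × 2.759/41.76 = 1.23 V.

V ≈ 1.23 V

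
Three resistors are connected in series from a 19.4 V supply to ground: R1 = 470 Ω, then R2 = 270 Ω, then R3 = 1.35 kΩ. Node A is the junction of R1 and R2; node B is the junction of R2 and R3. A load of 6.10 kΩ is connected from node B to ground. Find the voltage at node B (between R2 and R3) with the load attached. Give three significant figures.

At node B, R3 is in parallel with the load: R3‖R_L = 1105 Ω.
Below node A the resistance is R2 + (R3‖R_L) = 1375 Ω, so V_A = 19.4 × 1375/1845 = 14.46 V.
Then V_B = V_A × (R3‖R_L)/(R2 + R3‖R_L) = 14.46 × 1105/1375 = 11.6 V.

V ≈ 11.6 V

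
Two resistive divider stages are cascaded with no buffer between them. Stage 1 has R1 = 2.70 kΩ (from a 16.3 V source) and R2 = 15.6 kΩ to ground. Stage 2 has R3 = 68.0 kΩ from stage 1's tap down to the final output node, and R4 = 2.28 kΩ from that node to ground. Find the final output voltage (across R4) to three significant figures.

V_out ≈ 0.436 V

Stage 2 presents R3+R4 = 70.28 kΩ as a load on stage 1's tap.
Stage 1's lower leg becomes R2‖(R3+R4) = 12.77 kΩ, so V_mid = 16.3 × 12.77/15.47 = 13.45 V.
Stage 2 is itself unloaded: V_out = V_mid × R4/(R3+R4) = 13.45 × 2.28/70.28 = 0.436 V.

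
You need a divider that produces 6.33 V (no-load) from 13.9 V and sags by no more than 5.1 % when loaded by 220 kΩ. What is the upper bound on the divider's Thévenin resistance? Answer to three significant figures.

R_th ≤ 11.8 kΩ

Loading drop = R_th/(R_th + R_L) ≤ 0.0510, so R_th ≤ R_L · ε/(1−ε) = 220 kΩ × 0.0510/0.9490 = 11.8 kΩ.
(Any R1, R2 with R2/(R1+R2) = 0.455 and R1‖R2 ≤ 11.8 kΩ will meet the spec.)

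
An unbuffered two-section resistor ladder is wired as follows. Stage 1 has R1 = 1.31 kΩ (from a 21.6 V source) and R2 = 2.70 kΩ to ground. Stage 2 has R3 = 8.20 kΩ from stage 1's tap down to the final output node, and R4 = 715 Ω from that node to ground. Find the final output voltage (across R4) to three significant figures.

V_out ≈ 1.06 V

Stage 2 presents R3+R4 = 8915 Ω as a load on stage 1's tap.
Stage 1's lower leg becomes R2‖(R3+R4) = 2072 Ω, so V_mid = 21.6 × 2072/3382 = 13.23 V.
Stage 2 is itself unloaded: V_out = V_mid × R4/(R3+R4) = 13.23 × 715/8915 = 1.06 V.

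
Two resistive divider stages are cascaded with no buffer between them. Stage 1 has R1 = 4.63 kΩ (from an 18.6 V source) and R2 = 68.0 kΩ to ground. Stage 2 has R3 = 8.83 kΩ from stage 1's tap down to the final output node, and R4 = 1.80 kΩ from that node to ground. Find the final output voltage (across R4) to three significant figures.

V_out ≈ 2.09 V

Stage 2 presents R3+R4 = 10.63 kΩ as a load on stage 1's tap.
Stage 1's lower leg becomes R2‖(R3+R4) = 9.193 kΩ, so V_mid = 18.6 × 9.193/13.82 = 12.37 V.
Stage 2 is itself unloaded: V_out = V_mid × R4/(R3+R4) = 12.37 × 1.80/10.63 = 2.09 V.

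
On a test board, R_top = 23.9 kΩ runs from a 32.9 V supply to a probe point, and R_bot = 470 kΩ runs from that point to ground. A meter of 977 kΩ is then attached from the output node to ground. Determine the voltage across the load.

The load sits in parallel with R_bot: R_bot‖R_L = (470 × 977) / (470 + 977) = 317.3 kΩ.
V_out = 32.9 × 317.3 / (23.9 + 317.3) = 32.9 × 317.3/341.2 = 30.6 V.

V_out ≈ 30.6 V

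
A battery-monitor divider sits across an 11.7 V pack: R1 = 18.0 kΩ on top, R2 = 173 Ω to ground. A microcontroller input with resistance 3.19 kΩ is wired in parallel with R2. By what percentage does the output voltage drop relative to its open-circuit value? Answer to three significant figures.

The divider's output (Thévenin) resistance is R1‖R2 = 171.4 Ω.
Fractional drop under load = R_th/(R_th + R_L) = 171.4 / (171.4 + 3190) = 0.05098.
So the output falls by 5.10 %.

5.10 %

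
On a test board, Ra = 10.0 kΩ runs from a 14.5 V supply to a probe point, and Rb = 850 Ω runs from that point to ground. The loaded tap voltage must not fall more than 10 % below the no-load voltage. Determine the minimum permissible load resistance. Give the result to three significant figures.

R_L(min) ≈ 7.05 kΩ

Output resistance R_th = Ra‖Rb = (10000 × 850)/10850 = 783.4 Ω.
The fractional drop is R_th/(R_th + R_L); requiring this ≤ 0.100 gives R_L ≥ R_th(1/0.100 − 1) = 783.4 × 9.000 = 7.05 kΩ.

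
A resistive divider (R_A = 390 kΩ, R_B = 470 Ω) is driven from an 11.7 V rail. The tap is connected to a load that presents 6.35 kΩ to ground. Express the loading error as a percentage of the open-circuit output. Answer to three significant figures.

6.88 %

The divider's output (Thévenin) resistance is R_A‖R_B = 469.4 Ω.
Fractional drop under load = R_th/(R_th + R_L) = 469.4 / (469.4 + 6350) = 0.06884.
So the output falls by 6.88 %.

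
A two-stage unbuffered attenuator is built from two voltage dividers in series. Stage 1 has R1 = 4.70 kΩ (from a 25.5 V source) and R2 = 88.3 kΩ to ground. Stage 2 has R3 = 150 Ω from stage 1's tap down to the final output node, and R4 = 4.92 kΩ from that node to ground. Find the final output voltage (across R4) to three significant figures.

V_out ≈ 12.5 V

Stage 2 presents R3+R4 = 5070 Ω as a load on stage 1's tap.
Stage 1's lower leg becomes R2‖(R3+R4) = 4795 Ω, so V_mid = 25.5 × 4795/9495 = 12.88 V.
Stage 2 is itself unloaded: V_out = V_mid × R4/(R3+R4) = 12.88 × 4920/5070 = 12.5 V.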